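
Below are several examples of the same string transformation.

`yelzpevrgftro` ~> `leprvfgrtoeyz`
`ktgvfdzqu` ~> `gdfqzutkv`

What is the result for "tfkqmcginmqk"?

In each case the input is transformed by: swap each adjacent pair of characters (1↔2, 3↔4, ...), then move the first 3 characters to the end (rotate left by 3).
Working it through for "tfkqmcginmqk": intermediate "ftqkcmigmnkq", final "kcmigmnkqftq".

kcmigmnkqftq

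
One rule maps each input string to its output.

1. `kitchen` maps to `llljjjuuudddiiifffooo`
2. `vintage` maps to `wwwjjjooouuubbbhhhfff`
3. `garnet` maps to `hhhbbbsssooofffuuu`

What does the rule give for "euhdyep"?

fffvvviiieeezzzfffqqq

Each output is the input with this applied: repeat every character 3 times, then shift every letter 1 place forward in the alphabet (wrapping around).
"euhdyep" → "eeeuuuhhhdddyyyeeeppp" → "fffvvviiieeezzzfffqqq".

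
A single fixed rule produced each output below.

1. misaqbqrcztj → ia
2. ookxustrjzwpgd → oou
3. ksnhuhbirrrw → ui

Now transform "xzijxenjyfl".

What's happening: keep only the vowels.
For "xzijxenjyfl" the result is "ie".

ie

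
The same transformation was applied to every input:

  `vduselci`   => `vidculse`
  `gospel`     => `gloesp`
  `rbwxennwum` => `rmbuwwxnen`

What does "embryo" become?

Each output is the input with this applied: take characters alternately from the front and the back (1st, last, 2nd, 2nd-last, ...).
Applying that to "embryo" gives "eomybr".

eomybr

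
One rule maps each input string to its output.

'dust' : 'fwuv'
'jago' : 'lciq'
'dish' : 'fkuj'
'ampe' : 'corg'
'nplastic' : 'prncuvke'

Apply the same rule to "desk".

fgum

In each case the input is transformed by: shift every letter 2 places forward in the alphabet (wrapping around).
So "desk" becomes "fgum".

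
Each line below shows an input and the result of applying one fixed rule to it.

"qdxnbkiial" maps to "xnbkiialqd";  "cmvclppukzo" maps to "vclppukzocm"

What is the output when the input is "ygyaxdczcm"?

yaxdczcmyg

The transformation: move the first 2 characters to the end (rotate left by 2).
Doing the same to "ygyaxdczcm": "yaxdczcmyg".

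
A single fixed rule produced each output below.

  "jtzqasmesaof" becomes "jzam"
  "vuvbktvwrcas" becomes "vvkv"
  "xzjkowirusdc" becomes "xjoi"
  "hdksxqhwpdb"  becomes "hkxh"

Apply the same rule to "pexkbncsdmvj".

pxbc

In each case the input is transformed by: keep every other character starting from the first (positions 1st, 3rd, 5th, ...), then keep only the first 4 characters.
For "pexkbncsdmvj", step one produces "pxbcdv"; step two turns that into "pxbc".
(Check on "hdksxqhwpdb": → "hkxhpb" → "hkxh" ✓)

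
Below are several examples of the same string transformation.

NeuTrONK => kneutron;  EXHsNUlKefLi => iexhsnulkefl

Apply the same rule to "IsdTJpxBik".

What's happening: move the last character to the front, then convert every letter to lowercase.
Doing the same to "IsdTJpxBik": "kisdtjpxbi".
(Check on "EXHsNUlKefLi": → "iEXHsNUlKefL" → "iexhsnulkefl" ✓)

kisdtjpxbi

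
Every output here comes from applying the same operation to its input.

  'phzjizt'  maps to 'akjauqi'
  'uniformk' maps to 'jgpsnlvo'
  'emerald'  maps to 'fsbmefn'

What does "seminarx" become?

njobsytf

In each case the input is transformed by: shift every letter 1 place forward in the alphabet (wrapping around), then move the first 2 characters to the end (rotate left by 2).
On "seminarx" that produces "njobsytf".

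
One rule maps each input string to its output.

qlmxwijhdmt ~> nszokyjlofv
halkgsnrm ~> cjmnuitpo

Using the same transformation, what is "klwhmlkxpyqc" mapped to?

nmjynozmares

The transformation: swap each adjacent pair of characters (1↔2, 3↔4, ...), then shift every letter 2 places forward in the alphabet (wrapping around).
For "klwhmlkxpyqc", step one produces "lkhwlmxkypcq"; step two turns that into "nmjynozmares".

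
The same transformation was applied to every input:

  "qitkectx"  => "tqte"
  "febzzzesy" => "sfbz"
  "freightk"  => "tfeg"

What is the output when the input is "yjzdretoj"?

oyzr

The transformation: move the last 3 characters to the front (rotate right by 3), then keep every other character starting from the second (positions 2nd, 4th, 6th, ...).
Applying both steps to "yjzdretoj": "tojyjzdre", then "oyzr".
(Check on "qitkectx": → "ctxqitke" → "tqte" ✓)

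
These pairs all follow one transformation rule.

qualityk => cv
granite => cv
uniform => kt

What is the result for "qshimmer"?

jo

Looking at the pairs, the operation is to shift every letter 2 places forward in the alphabet (wrapping around), then keep one character in every 3, starting at position 3 (positions 3rd, 6th, 9th, ...).
"qshimmer" → "sujkoogt" → "jo".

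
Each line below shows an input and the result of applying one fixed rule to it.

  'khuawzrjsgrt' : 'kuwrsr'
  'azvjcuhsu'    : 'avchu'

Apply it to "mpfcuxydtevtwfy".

mfuytvwy

In each case the input is transformed by: keep every other character starting from the first (positions 1st, 3rd, 5th, ...).
On "mpfcuxydtevtwfy" that produces "mfuytvwy".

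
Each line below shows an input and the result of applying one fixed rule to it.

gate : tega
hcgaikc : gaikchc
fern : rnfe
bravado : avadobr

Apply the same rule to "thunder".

underth

The rule is to move the first 2 characters to the end (rotate left by 2).
Doing the same to "thunder": "underth".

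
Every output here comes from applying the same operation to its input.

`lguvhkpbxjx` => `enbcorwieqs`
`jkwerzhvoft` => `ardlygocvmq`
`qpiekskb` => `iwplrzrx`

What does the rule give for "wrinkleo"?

vypursld

Rule — swap the first and last characters, then shift every letter 7 places forward in the alphabet (wrapping around).
For "wrinkleo", step one produces "orinklew"; step two turns that into "vypursld".
(Check on "jkwerzhvoft": → "tkwerzhvofj" → "ardlygocvmq" ✓)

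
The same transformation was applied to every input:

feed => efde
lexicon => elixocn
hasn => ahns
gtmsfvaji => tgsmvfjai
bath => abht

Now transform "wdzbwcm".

dwbzcwm

The rule is to swap each adjacent pair of characters (1↔2, 3↔4, ...).
Applying that to "wdzbwcm" gives "dwbzcwm".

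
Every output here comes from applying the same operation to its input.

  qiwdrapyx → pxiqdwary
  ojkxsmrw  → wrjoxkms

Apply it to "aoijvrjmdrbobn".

The pattern: swap each adjacent pair of characters (1↔2, 3↔4, ...), then move the last 2 characters to the front (rotate right by 2).
"aoijvrjmdrbobn" → "oajirvmjrdobnb" → "nboajirvmjrdob".

nboajirvmjrdob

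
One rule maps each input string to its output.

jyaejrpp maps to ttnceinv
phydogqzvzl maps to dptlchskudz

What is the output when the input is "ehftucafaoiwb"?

The transformation: shift every letter 4 places forward in the alphabet (wrapping around), then move the last 2 characters to the front (rotate right by 2).
Starting from "ehftucafaoiwb": after the first operation, "iljxygejesmaf"; after the second, "afiljxygejesm".

afiljxygejesm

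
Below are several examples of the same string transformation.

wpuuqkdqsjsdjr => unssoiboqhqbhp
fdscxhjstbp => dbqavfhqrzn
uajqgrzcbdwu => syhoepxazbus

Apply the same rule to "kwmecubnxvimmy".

Looking at the pairs, the operation is to shift every letter 2 places backward in the alphabet (wrapping around).
On "kwmecubnxvimmy" that produces "iukcaszlvtgkkw".

iukcaszlvtgkkw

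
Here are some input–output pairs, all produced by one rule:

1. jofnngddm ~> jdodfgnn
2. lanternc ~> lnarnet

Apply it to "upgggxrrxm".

The transformation: delete the last character, then take characters alternately from the front and the back (1st, last, 2nd, 2nd-last, ...).
"upgggxrrxm" → "upgggxrrx" → "uxprgrgxg".
(Check on "lanternc": → "lantern" → "lnarnet" ✓)

uxprgrgxg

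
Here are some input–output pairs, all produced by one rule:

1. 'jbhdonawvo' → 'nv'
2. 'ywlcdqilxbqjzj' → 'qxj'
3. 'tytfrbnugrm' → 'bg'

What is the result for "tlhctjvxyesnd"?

jyn

The pattern: delete the first 3 characters, then keep one character in every 3, starting at position 3 (positions 3rd, 6th, 9th, ...).
Applying both steps to "tlhctjvxyesnd": "ctjvxyesnd", then "jyn".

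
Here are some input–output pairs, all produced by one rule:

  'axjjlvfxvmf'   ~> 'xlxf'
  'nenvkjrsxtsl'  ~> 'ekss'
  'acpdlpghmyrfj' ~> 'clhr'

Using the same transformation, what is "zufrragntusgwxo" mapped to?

What's happening: keep one character in every 3, starting at position 2 (positions 2nd, 5th, 8th, ...).
So "zufrragntusgwxo" becomes "urnsx".

urnsx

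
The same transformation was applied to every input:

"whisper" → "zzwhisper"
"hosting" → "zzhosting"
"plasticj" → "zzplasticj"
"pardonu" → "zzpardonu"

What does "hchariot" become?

zzhchariot

The transformation: prepend "zz".
So "hchariot" becomes "zzhchariot".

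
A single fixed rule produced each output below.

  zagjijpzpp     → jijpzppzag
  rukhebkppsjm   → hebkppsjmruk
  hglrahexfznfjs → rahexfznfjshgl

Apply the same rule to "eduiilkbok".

iilkbokedu

What's happening: move the first 3 characters to the end (rotate left by 3).
Applying that to "eduiilkbok" gives "iilkbokedu".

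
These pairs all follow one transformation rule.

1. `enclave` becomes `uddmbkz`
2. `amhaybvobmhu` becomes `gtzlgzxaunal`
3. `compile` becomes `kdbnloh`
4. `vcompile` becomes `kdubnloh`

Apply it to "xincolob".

nawhmbnk

The rule is to move the last 2 characters to the front (rotate right by 2), then shift every letter 1 place backward in the alphabet (wrapping around).
Starting from "xincolob": after the first operation, "obxincol"; after the second, "nawhmbnk".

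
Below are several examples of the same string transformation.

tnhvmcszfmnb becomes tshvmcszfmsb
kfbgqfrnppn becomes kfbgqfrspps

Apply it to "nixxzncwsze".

In each case the input is transformed by: replace every "n" with "s".
On "nixxzncwsze" that produces "sixxzscwsze".

sixxzscwsze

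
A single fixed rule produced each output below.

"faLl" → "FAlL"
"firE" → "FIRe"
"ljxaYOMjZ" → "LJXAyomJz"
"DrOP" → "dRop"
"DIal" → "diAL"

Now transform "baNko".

Looking at the pairs, the operation is to flip the case of every letter.
For "baNko" the result is "BAnKO".

BAnKO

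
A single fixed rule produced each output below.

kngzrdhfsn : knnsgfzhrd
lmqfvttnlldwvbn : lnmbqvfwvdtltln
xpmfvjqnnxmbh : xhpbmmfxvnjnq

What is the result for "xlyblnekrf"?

xflrykbeln

In each case the input is transformed by: take characters alternately from the front and the back (1st, last, 2nd, 2nd-last, ...).
Doing the same to "xlyblnekrf": "xflrykbeln".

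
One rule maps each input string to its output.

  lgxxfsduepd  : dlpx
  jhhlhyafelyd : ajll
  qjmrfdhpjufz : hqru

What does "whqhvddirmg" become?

dhmw

The transformation: keep one character in every 3, starting at position 1 (positions 1st, 4th, 7th, ...), then sort the characters into alphabetical order.
Starting from "whqhvddirmg": after the first operation, "whdm"; after the second, "dhmw".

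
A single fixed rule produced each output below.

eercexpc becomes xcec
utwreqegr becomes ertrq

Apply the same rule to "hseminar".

nrsm

What's happening: move the last 3 characters to the front (rotate right by 3), then keep every other character starting from the first (positions 1st, 3rd, 5th, ...).
"hseminar" → "narhsemi" → "nrsm".
(Check on "utwreqegr": → "egrutwreq" → "ertrq" ✓)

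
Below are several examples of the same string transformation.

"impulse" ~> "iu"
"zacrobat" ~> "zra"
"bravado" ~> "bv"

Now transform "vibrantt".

vrt

Rule — move the last character to the front, then keep one character in every 3, starting at position 2 (positions 2nd, 5th, 8th, ...).
For "vibrantt" the result is "vrt".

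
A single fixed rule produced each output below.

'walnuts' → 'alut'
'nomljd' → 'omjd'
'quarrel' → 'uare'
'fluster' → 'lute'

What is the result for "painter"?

aite

Looking at the pairs, the operation is to double every character, then keep one character in every 3, starting at position 3 (positions 3rd, 6th, 9th, ...).
Applying both steps to "painter": "ppaaiinntteerr", then "aite".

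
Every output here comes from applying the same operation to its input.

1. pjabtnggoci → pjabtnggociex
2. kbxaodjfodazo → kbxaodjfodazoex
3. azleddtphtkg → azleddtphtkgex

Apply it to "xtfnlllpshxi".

The rule is to append "ex".
Applying that to "xtfnlllpshxi" gives "xtfnlllpshxiex".

xtfnlllpshxiex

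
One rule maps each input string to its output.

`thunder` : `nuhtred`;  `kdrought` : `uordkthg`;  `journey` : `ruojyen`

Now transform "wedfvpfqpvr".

The rule is to move the last 3 characters to the front (rotate right by 3), then reverse the string.
"wedfvpfqpvr" → "pvrwedfvpfq" → "qfpvfdewrvp".
(Check on "kdrought": → "ghtkdrou" → "uordkthg" ✓)

qfpvfdewrvp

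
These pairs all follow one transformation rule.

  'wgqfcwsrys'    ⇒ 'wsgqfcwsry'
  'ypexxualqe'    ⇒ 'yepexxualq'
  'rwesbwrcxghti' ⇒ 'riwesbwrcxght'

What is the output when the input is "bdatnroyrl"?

bldatnroyr

Each output is the input with this applied: swap the first and last characters, then move the last character to the front.
For "bdatnroyrl", step one produces "ldatnroyrb"; step two turns that into "bldatnroyr".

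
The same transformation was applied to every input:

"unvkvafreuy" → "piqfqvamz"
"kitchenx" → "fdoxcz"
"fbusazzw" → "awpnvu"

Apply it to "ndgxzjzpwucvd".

iybsueukrpx

In each case the input is transformed by: shift every letter 5 places backward in the alphabet (wrapping around), then delete the last 2 characters.
Starting from "ndgxzjzpwucvd": after the first operation, "iybsueukrpxqy"; after the second, "iybsueukrpx".
(Check on "fbusazzw": → "awpnvuur" → "awpnvu" ✓)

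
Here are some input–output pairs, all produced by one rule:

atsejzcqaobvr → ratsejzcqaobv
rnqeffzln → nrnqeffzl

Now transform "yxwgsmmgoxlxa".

Each output is the input with this applied: move the last character to the front.
Applying that to "yxwgsmmgoxlxa" gives "ayxwgsmmgoxlx".

ayxwgsmmgoxlx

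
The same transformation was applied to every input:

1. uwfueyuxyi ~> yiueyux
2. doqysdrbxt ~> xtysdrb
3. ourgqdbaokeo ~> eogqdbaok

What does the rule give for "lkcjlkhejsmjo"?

The rule is to delete the first 3 characters, then move the last 2 characters to the front (rotate right by 2).
"lkcjlkhejsmjo" → "jlkhejsmjo" → "jojlkhejsm".
(Check on "uwfueyuxyi": → "ueyuxyi" → "yiueyux" ✓)

jojlkhejsm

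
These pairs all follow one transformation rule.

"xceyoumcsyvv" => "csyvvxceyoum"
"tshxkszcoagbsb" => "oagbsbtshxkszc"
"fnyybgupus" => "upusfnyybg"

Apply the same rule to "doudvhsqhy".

Looking at the pairs, the operation is to move the first character to the end, then swap the front and back halves of the string.
Applying both steps to "doudvhsqhy": "oudvhsqhyd", then "sqhydoudvh".

sqhydoudvh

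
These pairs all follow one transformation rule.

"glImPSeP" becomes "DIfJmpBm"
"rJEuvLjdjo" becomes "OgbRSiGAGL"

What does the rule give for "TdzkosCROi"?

Looking at the pairs, the operation is to flip the case of every letter, then shift every letter 3 places backward in the alphabet (wrapping around).
Applying both steps to "TdzkosCROi": "tDZKOScroI", then "qAWHLPzolF".
(Check on "glImPSeP": → "GLiMpsEp" → "DIfJmpBm" ✓)

qAWHLPzolF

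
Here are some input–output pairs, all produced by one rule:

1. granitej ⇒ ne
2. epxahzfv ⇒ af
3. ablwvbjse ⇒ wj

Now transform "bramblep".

me

Each output is the input with this applied: delete the first character, then keep one character in every 3, starting at position 3 (positions 3rd, 6th, 9th, ...).
"bramblep" → "ramblep" → "me".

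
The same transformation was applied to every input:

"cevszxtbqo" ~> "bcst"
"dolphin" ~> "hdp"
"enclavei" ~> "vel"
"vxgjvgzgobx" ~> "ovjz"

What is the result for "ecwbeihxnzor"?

The transformation: move the last 3 characters to the front (rotate right by 3), then keep one character in every 3, starting at position 1 (positions 1st, 4th, 7th, ...).
On "ecwbeihxnzor": the first step gives "zorecwbeihxn", and the second then gives "zebh".

zebh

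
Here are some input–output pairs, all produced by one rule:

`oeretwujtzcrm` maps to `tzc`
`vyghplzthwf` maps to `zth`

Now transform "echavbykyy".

Looking at the pairs, the operation is to delete the last 2 characters, then keep only the last 3 characters.
On "echavbykyy": the first step gives "echavbyk", and the second then gives "byk".

byk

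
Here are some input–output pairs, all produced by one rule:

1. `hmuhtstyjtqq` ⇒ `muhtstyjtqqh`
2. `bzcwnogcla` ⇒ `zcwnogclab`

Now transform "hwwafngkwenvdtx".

The pattern: move the first character to the end.
So "hwwafngkwenvdtx" becomes "wwafngkwenvdtxh".

wwafngkwenvdtxh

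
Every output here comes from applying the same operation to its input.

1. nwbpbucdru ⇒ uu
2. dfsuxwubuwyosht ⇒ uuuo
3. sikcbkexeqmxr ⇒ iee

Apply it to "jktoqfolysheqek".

Each output is the input with this applied: keep only the vowels.
So "jktoqfolysheqek" becomes "ooee".

ooee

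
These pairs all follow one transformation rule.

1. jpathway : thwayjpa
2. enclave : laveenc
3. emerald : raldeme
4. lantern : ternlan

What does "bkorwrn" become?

Looking at the pairs, the operation is to move the first 3 characters to the end (rotate left by 3).
Applying that to "bkorwrn" gives "rwrnbko".

rwrnbko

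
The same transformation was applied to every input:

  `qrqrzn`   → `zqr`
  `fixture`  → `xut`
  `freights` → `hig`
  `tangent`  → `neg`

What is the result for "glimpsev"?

In each case the input is transformed by: take characters alternately from the front and the back (1st, last, 2nd, 2nd-last, ...), then keep only the last 3 characters.
"glimpsev" → "smp".

smp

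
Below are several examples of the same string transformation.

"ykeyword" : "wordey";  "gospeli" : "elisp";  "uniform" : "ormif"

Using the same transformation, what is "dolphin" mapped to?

hinlp

What's happening: delete the first 2 characters, then move the first 2 characters to the end (rotate left by 2).
For "dolphin", step one produces "lphin"; step two turns that into "hinlp".
(Check on "ykeyword": → "eyword" → "wordey" ✓)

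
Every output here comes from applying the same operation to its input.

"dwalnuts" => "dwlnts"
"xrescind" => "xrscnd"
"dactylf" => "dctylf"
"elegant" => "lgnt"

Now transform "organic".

rgnc

The transformation: remove every vowel.
So "organic" becomes "rgnc".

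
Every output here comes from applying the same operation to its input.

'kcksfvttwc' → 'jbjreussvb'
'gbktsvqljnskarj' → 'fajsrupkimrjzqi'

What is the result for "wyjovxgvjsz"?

vxinuwfuiry

Rule — shift every letter 1 place backward in the alphabet (wrapping around).
So "wyjovxgvjsz" becomes "vxinuwfuiry".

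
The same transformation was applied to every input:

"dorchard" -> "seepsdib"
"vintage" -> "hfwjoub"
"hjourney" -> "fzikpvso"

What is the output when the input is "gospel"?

fmhptq

What's happening: shift every letter 1 place forward in the alphabet (wrapping around), then move the last 2 characters to the front (rotate right by 2).
For "gospel" the result is "fmhptq".
(Check on "dorchard": → "epsdibse" → "seepsdib" ✓)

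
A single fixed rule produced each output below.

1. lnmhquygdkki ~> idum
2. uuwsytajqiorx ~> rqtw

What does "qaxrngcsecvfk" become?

Looking at the pairs, the operation is to keep one character in every 3, starting at position 3 (positions 3rd, 6th, 9th, ...), then reverse the string.
Starting from "qaxrngcsecvfk": after the first operation, "xgef"; after the second, "fegx".
(Check on "uuwsytajqiorx": → "wtqr" → "rqtw" ✓)

fegx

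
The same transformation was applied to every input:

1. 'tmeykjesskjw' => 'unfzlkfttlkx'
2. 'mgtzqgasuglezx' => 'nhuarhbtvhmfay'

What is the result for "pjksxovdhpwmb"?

qkltypweiqxnc

What's happening: shift every letter 1 place forward in the alphabet (wrapping around).
So "pjksxovdhpwmb" becomes "qkltypweiqxnc".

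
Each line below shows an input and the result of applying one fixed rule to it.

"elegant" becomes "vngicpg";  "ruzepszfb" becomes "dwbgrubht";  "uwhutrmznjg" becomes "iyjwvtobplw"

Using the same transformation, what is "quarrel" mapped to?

The pattern: shift every letter 2 places forward in the alphabet (wrapping around), then swap the first and last characters.
On "quarrel": the first step gives "swcttgn", and the second then gives "nwcttgs".

nwcttgs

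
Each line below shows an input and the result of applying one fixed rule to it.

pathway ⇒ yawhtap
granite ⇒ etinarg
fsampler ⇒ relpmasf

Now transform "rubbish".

hsibbur

In each case the input is transformed by: reverse the string.
"rubbish" → "hsibbur".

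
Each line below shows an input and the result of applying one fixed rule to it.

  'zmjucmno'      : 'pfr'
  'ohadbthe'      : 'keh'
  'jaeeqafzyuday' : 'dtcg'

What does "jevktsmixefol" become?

The pattern: keep one character in every 3, starting at position 2 (positions 2nd, 5th, 8th, ...), then shift every letter 3 places forward in the alphabet (wrapping around).
"jevktsmixefol" → "etif" → "hwli".

hwli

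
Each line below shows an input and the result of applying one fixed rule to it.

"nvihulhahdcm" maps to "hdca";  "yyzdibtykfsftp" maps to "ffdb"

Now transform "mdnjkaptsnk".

Rule — sort the characters into reverse alphabetical order, then keep only the last 4 characters.
Starting from "mdnjkaptsnk": after the first operation, "tspnnmkkjda"; after the second, "kjda".

kjda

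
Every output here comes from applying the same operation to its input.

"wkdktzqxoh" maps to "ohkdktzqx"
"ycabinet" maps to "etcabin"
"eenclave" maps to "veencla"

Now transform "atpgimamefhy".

hytpgimamef

Each output is the input with this applied: delete the first character, then move the last 2 characters to the front (rotate right by 2).
For "atpgimamefhy", step one produces "tpgimamefhy"; step two turns that into "hytpgimamef".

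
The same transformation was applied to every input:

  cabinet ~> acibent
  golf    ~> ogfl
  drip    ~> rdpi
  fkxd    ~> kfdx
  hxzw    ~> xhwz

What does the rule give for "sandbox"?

asdnobx

The pattern: swap each adjacent pair of characters (1↔2, 3↔4, ...).
For "sandbox" the result is "asdnobx".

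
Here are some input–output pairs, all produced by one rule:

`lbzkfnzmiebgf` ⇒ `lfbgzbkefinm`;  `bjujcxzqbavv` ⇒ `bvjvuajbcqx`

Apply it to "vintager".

In each case the input is transformed by: take characters alternately from the front and the back (1st, last, 2nd, 2nd-last, ...), then delete the last character.
For "vintager", step one produces "vriengta"; step two turns that into "vriengt".
(Check on "lbzkfnzmiebgf": → "lfbgzbkefinmz" → "lfbgzbkefinm" ✓)

vriengt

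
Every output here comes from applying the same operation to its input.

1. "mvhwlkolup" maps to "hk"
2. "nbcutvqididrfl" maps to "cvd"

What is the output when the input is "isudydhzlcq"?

ud

The rule is to delete the last 3 characters, then keep one character in every 3, starting at position 3 (positions 3rd, 6th, 9th, ...).
Applying both steps to "isudydhzlcq": "isudydhz", then "ud".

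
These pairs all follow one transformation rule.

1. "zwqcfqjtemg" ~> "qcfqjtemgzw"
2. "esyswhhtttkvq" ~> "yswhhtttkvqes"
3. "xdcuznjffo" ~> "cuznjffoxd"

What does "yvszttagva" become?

szttagvayv

Each output is the input with this applied: move the first 2 characters to the end (rotate left by 2).
Doing the same to "yvszttagva": "szttagvayv".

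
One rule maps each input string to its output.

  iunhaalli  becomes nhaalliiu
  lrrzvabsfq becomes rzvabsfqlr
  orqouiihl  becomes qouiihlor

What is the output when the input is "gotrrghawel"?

The rule is to move the first 2 characters to the end (rotate left by 2).
Applying that to "gotrrghawel" gives "trrghawelgo".

trrghawelgo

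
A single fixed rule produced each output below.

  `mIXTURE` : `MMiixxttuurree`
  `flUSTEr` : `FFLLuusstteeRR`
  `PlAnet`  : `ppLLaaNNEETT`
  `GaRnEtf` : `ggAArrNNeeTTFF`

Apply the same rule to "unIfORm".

UUNNiiFFoorrMM

The transformation: double every character, then flip the case of every letter.
Starting from "unIfORm": after the first operation, "uunnIIffOORRmm"; after the second, "UUNNiiFFoorrMM".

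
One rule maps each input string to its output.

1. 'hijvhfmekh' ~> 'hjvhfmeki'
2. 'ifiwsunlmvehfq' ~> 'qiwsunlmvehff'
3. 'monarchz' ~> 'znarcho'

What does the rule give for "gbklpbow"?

Rule — delete the first character, then swap the first and last characters.
"gbklpbow" → "bklpbow" → "wklpbob".

wklpbob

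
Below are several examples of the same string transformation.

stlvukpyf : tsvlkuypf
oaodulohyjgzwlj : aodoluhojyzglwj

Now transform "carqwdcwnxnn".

acqrdwwcxnnn

The rule is to swap each adjacent pair of characters (1↔2, 3↔4, ...).
"carqwdcwnxnn" → "acqrdwwcxnnn".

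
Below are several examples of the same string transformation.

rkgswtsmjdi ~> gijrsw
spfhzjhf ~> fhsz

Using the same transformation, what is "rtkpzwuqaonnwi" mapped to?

The rule is to keep every other character starting from the first (positions 1st, 3rd, 5th, ...), then sort the characters into alphabetical order.
Starting from "rtkpzwuqaonnwi": after the first operation, "rkzuanw"; after the second, "aknruwz".

aknruwz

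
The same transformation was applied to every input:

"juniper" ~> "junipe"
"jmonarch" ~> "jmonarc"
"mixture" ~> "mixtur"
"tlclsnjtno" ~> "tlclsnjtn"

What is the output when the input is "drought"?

Looking at the pairs, the operation is to delete the last character.
So "drought" becomes "drough".

drough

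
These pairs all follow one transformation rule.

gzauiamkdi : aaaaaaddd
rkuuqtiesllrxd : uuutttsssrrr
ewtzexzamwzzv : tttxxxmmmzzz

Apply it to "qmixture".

iiiuuu

Each output is the input with this applied: keep one character in every 3, starting at position 3 (positions 3rd, 6th, 9th, ...), then repeat every character 3 times.
Applying both steps to "qmixture": "iu", then "iiiuuu".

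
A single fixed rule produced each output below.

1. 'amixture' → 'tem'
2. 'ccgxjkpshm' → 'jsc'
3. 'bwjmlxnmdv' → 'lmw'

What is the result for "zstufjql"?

The transformation: keep one character in every 3, starting at position 2 (positions 2nd, 5th, 8th, ...), then move the first character to the end.
On "zstufjql": the first step gives "sfl", and the second then gives "fls".

fls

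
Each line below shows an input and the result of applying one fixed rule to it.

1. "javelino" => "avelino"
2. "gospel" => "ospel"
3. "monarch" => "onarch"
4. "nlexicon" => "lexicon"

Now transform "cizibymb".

Rule — delete the first character.
Doing the same to "cizibymb": "izibymb".

izibymb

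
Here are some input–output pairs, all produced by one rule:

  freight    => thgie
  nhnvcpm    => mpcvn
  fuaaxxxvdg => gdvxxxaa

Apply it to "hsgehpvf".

What's happening: delete the first 2 characters, then reverse the string.
So "hsgehpvf" becomes "fvpheg".
(Check on "nhnvcpm": → "nvcpm" → "mpcvn" ✓)

fvpheg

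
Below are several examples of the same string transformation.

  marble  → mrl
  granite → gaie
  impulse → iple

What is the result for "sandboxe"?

snbx

The transformation: keep every other character starting from the first (positions 1st, 3rd, 5th, ...).
For "sandboxe" the result is "snbx".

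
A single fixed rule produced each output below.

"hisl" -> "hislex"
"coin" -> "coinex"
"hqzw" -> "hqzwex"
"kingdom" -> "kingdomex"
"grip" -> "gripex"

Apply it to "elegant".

elegantex

Each output is the input with this applied: append "ex".
For "elegant" the result is "elegantex".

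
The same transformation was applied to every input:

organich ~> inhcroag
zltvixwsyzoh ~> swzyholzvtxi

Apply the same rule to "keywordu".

roudekwy

The transformation: swap the front and back halves of the string, then swap each adjacent pair of characters (1↔2, 3↔4, ...).
For "keywordu", step one produces "ordukeyw"; step two turns that into "roudekwy".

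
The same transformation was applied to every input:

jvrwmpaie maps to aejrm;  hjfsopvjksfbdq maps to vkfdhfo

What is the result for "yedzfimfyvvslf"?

Looking at the pairs, the operation is to keep every other character starting from the first (positions 1st, 3rd, 5th, ...), then move the first 3 characters to the end (rotate left by 3).
"yedzfimfyvvslf" → "ydfmyvl" → "myvlydf".

myvlydf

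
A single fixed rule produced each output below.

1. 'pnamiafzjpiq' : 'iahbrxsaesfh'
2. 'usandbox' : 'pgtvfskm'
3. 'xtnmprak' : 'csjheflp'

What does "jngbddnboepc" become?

What's happening: reverse the string, then shift every letter 8 places backward in the alphabet (wrapping around).
Starting from "jngbddnboepc": after the first operation, "cpeobnddbgnj"; after the second, "uhwgtfvvtyfb".

uhwgtfvvtyfb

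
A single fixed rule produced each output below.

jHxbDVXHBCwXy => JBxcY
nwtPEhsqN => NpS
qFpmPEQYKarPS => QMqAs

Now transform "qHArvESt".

The rule is to keep one character in every 3, starting at position 1 (positions 1st, 4th, 7th, ...), then flip the case of every letter.
For "qHArvESt", step one produces "qrS"; step two turns that into "QRs".
(Check on "qFpmPEQYKarPS": → "qmQaS" → "QMqAs" ✓)

QRs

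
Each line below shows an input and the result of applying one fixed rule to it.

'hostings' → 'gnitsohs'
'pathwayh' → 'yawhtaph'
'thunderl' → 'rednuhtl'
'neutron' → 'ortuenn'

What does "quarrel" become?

errauql

The pattern: reverse the string, then move the first character to the end.
"quarrel" → "lerrauq" → "errauql".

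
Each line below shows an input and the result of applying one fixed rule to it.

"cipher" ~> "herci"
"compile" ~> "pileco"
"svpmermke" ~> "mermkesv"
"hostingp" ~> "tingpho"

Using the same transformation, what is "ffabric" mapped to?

Rule — move the first 3 characters to the end (rotate left by 3), then delete the last character.
Starting from "ffabric": after the first operation, "bricffa"; after the second, "bricff".
(Check on "compile": → "pilecom" → "pileco" ✓)

bricff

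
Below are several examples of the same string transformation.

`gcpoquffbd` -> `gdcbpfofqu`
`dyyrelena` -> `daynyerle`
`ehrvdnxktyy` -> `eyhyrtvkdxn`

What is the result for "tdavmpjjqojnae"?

tedaanvjmopqjj

The rule is to take characters alternately from the front and the back (1st, last, 2nd, 2nd-last, ...).
On "tdavmpjjqojnae" that produces "tedaanvjmopqjj".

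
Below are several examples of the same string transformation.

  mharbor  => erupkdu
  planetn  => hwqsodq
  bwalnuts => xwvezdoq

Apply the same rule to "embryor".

bruhpeu

Rule — move the last 3 characters to the front (rotate right by 3), then shift every letter 3 places forward in the alphabet (wrapping around).
On "embryor": the first step gives "yorembr", and the second then gives "bruhpeu".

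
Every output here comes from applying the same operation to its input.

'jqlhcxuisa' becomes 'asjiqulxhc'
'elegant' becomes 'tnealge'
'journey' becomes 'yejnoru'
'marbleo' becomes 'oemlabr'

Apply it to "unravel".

The rule is to move the last character to the front, then take characters alternately from the front and the back (1st, last, 2nd, 2nd-last, ...).
For "unravel", step one produces "lunrave"; step two turns that into "leuvnar".

leuvnar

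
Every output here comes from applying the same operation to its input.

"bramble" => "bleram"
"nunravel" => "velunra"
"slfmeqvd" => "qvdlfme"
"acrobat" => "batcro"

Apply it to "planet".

The pattern: delete the first character, then move the last 3 characters to the front (rotate right by 3).
On "planet": the first step gives "lanet", and the second then gives "netla".

netla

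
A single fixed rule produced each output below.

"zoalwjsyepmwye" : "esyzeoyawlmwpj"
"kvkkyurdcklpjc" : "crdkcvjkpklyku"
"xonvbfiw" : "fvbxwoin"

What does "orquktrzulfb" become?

Looking at the pairs, the operation is to take characters alternately from the front and the back (1st, last, 2nd, 2nd-last, ...), then move the last 3 characters to the front (rotate right by 3).
Applying both steps to "orquktrzulfb": "obrfqluukztr", then "ztrobrfqluuk".

ztrobrfqluuk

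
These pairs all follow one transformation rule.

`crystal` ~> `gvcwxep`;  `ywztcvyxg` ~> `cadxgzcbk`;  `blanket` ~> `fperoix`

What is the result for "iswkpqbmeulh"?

mwaotufqiypl

Each output is the input with this applied: shift every letter 4 places forward in the alphabet (wrapping around).
Applying that to "iswkpqbmeulh" gives "mwaotufqiypl".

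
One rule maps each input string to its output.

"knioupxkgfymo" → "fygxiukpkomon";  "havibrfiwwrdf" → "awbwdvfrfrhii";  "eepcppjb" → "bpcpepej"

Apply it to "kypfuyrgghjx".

The pattern: sort the characters into alphabetical order, then take characters alternately from the front and the back (1st, last, 2nd, 2nd-last, ...).
Working it through for "kypfuyrgghjx": intermediate "fgghjkpruxyy", final "fygygxhujrkp".

fygygxhujrkp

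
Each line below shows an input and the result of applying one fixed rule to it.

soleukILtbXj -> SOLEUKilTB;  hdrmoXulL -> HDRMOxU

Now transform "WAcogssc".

Rule — delete the last 2 characters, then flip the case of every letter.
For "WAcogssc", step one produces "WAcogs"; step two turns that into "waCOGS".
(Check on "hdrmoXulL": → "hdrmoXu" → "HDRMOxU" ✓)

waCOGS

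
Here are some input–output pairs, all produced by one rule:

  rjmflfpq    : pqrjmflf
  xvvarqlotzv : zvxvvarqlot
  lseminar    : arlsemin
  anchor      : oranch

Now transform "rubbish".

shrubbi

Each output is the input with this applied: move the last 2 characters to the front (rotate right by 2).
Doing the same to "rubbish": "shrubbi".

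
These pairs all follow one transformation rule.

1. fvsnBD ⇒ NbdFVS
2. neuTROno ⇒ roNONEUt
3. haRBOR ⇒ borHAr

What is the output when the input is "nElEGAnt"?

gaNTNeLe

Rule — swap the front and back halves of the string, then flip the case of every letter.
For "nElEGAnt", step one produces "GAntnElE"; step two turns that into "gaNTNeLe".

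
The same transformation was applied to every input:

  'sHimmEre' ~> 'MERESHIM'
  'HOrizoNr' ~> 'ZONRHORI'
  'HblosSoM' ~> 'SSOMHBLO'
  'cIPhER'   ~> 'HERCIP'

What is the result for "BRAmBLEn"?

In each case the input is transformed by: swap the front and back halves of the string, then convert every letter to uppercase.
Starting from "BRAmBLEn": after the first operation, "BLEnBRAm"; after the second, "BLENBRAM".

BLENBRAM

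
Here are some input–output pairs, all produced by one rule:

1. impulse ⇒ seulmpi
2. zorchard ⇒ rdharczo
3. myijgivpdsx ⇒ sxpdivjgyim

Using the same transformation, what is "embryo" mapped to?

Looking at the pairs, the operation is to reverse the string, then swap each adjacent pair of characters (1↔2, 3↔4, ...).
For "embryo" the result is "yobrem".

yobrem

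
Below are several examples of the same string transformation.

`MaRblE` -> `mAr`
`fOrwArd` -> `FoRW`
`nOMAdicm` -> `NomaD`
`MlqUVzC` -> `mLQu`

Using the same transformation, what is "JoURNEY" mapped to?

Each output is the input with this applied: delete the last 3 characters, then flip the case of every letter.
For "JoURNEY", step one produces "JoUR"; step two turns that into "jOur".

jOur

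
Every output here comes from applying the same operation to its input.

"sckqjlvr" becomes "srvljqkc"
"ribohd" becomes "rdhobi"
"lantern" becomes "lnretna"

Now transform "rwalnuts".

rstunlaw

The rule is to move the first character to the end, then reverse the string.
For "rwalnuts", step one produces "walnutsr"; step two turns that into "rstunlaw".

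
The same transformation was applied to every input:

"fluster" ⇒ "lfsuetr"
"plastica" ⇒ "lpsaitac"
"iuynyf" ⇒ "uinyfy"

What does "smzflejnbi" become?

Each output is the input with this applied: swap each adjacent pair of characters (1↔2, 3↔4, ...).
On "smzflejnbi" that produces "msfzelnjib".

msfzelnjib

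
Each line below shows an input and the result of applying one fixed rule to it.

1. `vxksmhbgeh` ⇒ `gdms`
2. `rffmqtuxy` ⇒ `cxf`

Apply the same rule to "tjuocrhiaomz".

ezsz

What's happening: shift every letter 11 places forward in the alphabet (wrapping around), then keep one character in every 3, starting at position 1 (positions 1st, 4th, 7th, ...).
Starting from "tjuocrhiaomz": after the first operation, "eufzncstlzxk"; after the second, "ezsz".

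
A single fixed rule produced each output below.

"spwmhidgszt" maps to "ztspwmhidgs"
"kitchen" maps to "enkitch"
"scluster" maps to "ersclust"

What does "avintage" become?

geavinta

Each output is the input with this applied: move the last 2 characters to the front (rotate right by 2).
So "avintage" becomes "geavinta".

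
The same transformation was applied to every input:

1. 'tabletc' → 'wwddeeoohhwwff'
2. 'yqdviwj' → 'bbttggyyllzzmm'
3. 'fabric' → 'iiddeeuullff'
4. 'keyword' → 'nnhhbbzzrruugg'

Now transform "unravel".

xxqquuddyyhhoo

In each case the input is transformed by: shift every letter 3 places forward in the alphabet (wrapping around), then double every character.
"unravel" → "xqudyho" → "xxqquuddyyhhoo".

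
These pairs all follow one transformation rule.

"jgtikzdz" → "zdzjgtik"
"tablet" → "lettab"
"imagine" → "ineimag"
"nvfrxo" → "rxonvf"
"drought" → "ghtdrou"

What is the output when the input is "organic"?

What's happening: move the last 3 characters to the front (rotate right by 3).
"organic" → "nicorga".

nicorga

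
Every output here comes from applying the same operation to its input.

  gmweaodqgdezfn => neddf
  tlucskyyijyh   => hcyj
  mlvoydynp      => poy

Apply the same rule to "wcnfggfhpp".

Rule — swap the first and last characters, then keep one character in every 3, starting at position 1 (positions 1st, 4th, 7th, ...).
On "wcnfggfhpp": the first step gives "pcnfggfhpw", and the second then gives "pffw".

pffw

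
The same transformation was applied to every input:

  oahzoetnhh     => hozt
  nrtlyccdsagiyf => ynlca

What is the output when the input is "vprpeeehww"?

In each case the input is transformed by: keep one character in every 3, starting at position 1 (positions 1st, 4th, 7th, ...), then move the last character to the front.
Applying both steps to "vprpeeehww": "vpew", then "wvpe".

wvpe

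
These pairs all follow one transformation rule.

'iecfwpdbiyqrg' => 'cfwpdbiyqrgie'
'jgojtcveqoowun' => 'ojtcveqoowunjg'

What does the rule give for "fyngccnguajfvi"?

The transformation: move the first 2 characters to the end (rotate left by 2).
So "fyngccnguajfvi" becomes "ngccnguajfvify".

ngccnguajfvify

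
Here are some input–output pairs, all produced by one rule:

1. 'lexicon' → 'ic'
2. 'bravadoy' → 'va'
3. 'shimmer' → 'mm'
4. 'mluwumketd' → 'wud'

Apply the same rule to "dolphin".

What's happening: swap each adjacent pair of characters (1↔2, 3↔4, ...), then keep one character in every 3, starting at position 3 (positions 3rd, 6th, 9th, ...).
"dolphin" → "ph".

ph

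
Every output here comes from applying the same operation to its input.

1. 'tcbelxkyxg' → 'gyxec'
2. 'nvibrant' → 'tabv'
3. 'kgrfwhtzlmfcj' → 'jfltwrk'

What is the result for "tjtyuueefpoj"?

jpeuyj

Each output is the input with this applied: reverse the string, then keep every other character starting from the first (positions 1st, 3rd, 5th, ...).
For "tjtyuueefpoj" the result is "jpeuyj".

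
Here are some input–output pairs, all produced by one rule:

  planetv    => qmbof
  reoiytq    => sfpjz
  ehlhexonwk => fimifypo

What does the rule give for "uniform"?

vojgp

In each case the input is transformed by: shift every letter 1 place forward in the alphabet (wrapping around), then delete the last 2 characters.
Applying both steps to "uniform": "vojgpsn", then "vojgp".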